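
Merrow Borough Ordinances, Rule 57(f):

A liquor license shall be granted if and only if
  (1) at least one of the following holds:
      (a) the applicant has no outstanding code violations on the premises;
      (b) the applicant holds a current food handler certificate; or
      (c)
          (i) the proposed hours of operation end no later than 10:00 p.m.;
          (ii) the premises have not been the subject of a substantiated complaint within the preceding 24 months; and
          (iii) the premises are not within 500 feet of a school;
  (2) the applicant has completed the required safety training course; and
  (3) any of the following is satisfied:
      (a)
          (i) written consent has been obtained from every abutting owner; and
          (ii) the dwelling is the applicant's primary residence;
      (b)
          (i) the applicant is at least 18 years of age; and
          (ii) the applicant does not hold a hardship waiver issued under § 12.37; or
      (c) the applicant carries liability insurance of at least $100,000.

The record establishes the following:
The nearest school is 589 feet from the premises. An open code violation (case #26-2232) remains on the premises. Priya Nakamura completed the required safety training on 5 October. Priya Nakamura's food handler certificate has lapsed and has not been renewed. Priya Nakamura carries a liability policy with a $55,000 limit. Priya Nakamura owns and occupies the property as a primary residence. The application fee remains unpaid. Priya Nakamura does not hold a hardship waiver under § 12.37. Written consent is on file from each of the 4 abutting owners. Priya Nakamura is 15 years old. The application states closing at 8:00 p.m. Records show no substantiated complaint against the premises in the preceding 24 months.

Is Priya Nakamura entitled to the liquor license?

(a) no code violations — not satisfied.
(b) food handler cert. — fails.
(i) closes by 10 p.m. — met.
(ii) no complaint in 24 mo. — satisfied.
(iii) ≥500 ft from school — holds.
So (c) is satisfied (T AND T AND T).
(1) = F OR F OR T = true.
(2) safety training — met.
(i) all abutters consent — met.
(ii) primary residence — met.
(a) = T AND T = true.
(i) age ≥ 18 — not satisfied.
(ii) not (hardship waiver) — satisfied.
(b): F AND T → false.
(c) insurance ≥ $100,000 — fails.
(3): T OR F OR F → true.
Overall: T AND T AND T → true.

Yes — granted.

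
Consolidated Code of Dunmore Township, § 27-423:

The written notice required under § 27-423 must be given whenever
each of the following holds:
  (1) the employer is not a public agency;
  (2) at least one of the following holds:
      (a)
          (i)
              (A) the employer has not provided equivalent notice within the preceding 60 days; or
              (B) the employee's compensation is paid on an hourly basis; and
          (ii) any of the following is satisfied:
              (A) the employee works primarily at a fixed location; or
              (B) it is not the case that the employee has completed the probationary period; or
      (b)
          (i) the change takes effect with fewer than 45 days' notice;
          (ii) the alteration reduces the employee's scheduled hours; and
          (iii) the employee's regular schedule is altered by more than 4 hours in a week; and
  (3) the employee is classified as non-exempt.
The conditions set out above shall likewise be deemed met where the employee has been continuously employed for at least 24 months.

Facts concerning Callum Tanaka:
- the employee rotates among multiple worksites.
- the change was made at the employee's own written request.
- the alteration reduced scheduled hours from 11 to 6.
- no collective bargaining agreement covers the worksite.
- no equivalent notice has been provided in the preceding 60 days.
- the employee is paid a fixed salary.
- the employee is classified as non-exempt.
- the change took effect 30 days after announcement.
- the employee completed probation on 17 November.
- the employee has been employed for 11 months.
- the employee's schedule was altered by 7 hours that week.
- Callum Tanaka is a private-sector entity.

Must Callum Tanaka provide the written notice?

(1) not (public agency) — met.
(A) no recent notice — holds.
(B) hourly-paid — not satisfied.
(i): T OR F → true.
(A) fixed location — not met.
(B) not (past probation) — not satisfied.
(ii): F OR F → false.
So (a) is not satisfied (T AND F).
(i) < 45 days' notice — satisfied.
(ii) hours reduced — satisfied.
(iii) schedule shift > 4h — holds.
(b): T AND T AND T → true.
So (2) is satisfied (F OR T).
(3) non-exempt — holds.
Overall: T AND T AND T → true.
Exception (tenure ≥ 24 mo.) — not satisfied.
Result: main true OR exception false → true.

Yes — required.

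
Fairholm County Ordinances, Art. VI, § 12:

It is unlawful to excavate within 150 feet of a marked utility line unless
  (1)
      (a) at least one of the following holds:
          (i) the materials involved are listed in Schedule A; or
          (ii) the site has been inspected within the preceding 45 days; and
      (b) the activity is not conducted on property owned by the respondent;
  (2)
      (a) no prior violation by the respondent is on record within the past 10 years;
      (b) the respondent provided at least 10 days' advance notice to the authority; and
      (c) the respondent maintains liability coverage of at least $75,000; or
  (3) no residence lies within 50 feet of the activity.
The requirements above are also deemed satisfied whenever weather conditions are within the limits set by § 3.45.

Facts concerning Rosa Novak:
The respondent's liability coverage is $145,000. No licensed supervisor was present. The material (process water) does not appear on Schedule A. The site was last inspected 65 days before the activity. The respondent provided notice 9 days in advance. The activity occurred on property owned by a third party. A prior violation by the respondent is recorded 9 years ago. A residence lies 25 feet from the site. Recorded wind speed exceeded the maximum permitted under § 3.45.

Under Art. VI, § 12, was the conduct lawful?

(i) Schedule A material — not met.
(ii) site inspected — not satisfied.
(a) = F OR F = false.
(b) not (own property) — satisfied.
So (1) is not satisfied (F AND T).
(a) no prior violation — not satisfied.
(b) ≥10 days' notice — fails.
(c) coverage ≥ $75,000 — satisfied.
So (2) is not satisfied (F AND F AND T).
(3) no residence in 50 ft — not met.
Overall: F OR F OR F → false.
Exception (weather ok) — not satisfied.
Result: main false OR exception false → false.

No — unlawful.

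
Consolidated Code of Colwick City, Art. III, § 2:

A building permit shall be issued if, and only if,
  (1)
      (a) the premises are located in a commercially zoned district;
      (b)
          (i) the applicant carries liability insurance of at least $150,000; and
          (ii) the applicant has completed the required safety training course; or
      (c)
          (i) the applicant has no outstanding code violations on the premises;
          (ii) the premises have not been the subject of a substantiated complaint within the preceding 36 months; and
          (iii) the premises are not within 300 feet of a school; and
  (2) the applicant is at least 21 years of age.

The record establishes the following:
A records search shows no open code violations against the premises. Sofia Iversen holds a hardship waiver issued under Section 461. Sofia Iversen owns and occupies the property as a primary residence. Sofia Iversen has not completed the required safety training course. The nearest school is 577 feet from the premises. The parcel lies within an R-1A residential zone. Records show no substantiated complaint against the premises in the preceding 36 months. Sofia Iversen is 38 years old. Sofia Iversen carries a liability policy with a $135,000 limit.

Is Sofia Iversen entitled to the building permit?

(a) commercially zoned — not satisfied.
(i) insurance ≥ $150,000 — not met.
(ii) safety training — not met.
(b) = F AND F = false.
(i) no code violations — met.
(ii) no complaint in 36 mo. — satisfied.
(iii) ≥300 ft from school — met.
So (c) is satisfied (T AND T AND T).
(1) = F OR F OR T = true.
(2) age ≥ 21 — satisfied.
Overall: T AND T → true.

Yes — granted.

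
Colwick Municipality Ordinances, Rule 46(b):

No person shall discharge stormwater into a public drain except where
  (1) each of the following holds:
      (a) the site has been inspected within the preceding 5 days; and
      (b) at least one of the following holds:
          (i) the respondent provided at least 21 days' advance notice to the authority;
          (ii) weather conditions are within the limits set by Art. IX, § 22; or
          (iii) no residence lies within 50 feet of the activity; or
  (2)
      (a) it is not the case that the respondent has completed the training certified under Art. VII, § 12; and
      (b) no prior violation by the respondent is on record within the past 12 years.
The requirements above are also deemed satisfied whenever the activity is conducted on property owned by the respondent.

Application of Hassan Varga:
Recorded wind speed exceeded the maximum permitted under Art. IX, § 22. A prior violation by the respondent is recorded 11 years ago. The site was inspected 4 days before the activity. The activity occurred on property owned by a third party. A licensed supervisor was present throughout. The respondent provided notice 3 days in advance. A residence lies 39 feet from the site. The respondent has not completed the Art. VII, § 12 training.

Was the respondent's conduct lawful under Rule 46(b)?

No — unlawful.

(a) site inspected — met.
(i) ≥21 days' notice — not met.
(ii) weather ok — fails.
(iii) no residence in 50 ft — not met.
(b): F OR F OR F → false.
(1): T AND F → false.
(a) not (training certified) — met.
(b) no prior violation — not satisfied.
(2): T AND F → false.
So Overall is not satisfied (F OR F).
Exception (own property) — not satisfied.
Result: main false OR exception false → false.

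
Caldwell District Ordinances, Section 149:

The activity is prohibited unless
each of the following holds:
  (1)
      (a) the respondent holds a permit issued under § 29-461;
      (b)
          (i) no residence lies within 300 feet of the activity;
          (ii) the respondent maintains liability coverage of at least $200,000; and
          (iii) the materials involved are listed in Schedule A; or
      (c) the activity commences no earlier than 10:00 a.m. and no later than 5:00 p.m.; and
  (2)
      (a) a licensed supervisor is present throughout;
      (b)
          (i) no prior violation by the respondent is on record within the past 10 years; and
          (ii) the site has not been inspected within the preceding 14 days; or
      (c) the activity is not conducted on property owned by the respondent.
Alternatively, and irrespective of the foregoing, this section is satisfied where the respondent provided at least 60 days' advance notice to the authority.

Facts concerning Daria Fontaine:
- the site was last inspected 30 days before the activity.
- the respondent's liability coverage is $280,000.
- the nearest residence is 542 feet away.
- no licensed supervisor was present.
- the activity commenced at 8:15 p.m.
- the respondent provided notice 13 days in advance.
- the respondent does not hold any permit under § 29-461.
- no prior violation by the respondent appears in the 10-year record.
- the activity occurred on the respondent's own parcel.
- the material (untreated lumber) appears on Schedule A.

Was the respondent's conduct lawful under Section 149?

(a) holds permit — fails.
(i) no residence in 300 ft — satisfied.
(ii) coverage ≥ $200,000 — satisfied.
(iii) Schedule A material — holds.
So (b) is satisfied (T AND T AND T).
(c) start within hours — not satisfied.
So (1) is satisfied (F OR T OR F).
(a) supervisor present — fails.
(i) no prior violation — satisfied.
(ii) not (site inspected) — satisfied.
(b): T AND T → true.
(c) not (own property) — not satisfied.
(2): F OR T OR F → true.
So Overall is satisfied (T AND T).
Exception (≥60 days' notice) — not satisfied.
Result: main true OR exception false → true.

Yes — lawful.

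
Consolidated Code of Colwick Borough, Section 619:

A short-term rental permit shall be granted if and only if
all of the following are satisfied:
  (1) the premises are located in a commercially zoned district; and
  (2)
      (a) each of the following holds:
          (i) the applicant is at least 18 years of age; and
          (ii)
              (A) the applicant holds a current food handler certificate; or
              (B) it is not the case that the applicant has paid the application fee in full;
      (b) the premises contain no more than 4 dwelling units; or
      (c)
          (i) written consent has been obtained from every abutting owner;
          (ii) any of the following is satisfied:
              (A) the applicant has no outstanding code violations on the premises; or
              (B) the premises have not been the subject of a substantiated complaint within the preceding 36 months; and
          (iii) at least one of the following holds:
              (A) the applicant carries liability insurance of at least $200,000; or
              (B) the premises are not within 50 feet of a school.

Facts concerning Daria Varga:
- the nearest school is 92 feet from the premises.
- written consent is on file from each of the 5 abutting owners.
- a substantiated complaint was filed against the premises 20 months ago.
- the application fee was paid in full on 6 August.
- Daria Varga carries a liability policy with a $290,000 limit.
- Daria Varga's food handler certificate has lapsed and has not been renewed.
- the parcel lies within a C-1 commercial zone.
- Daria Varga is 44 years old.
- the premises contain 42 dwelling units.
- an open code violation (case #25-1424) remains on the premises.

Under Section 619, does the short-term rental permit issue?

(1) commercially zoned — holds.
(i) age ≥ 18 — met.
(A) food handler cert. — fails.
(B) not (fee paid) — fails.
So (ii) is not satisfied (F OR F).
(a) = T AND F = false.
(b) ≤ 4 units — fails.
(i) all abutters consent — satisfied.
(A) no code violations — not satisfied.
(B) no complaint in 36 mo. — not satisfied.
So (ii) is not satisfied (F OR F).
(A) insurance ≥ $200,000 — met.
(B) ≥50 ft from school — holds.
(iii) = T OR T = true.
(c): T AND F AND T → false.
(2) = F OR F OR F = false.
Overall: T AND F → false.

No — denied.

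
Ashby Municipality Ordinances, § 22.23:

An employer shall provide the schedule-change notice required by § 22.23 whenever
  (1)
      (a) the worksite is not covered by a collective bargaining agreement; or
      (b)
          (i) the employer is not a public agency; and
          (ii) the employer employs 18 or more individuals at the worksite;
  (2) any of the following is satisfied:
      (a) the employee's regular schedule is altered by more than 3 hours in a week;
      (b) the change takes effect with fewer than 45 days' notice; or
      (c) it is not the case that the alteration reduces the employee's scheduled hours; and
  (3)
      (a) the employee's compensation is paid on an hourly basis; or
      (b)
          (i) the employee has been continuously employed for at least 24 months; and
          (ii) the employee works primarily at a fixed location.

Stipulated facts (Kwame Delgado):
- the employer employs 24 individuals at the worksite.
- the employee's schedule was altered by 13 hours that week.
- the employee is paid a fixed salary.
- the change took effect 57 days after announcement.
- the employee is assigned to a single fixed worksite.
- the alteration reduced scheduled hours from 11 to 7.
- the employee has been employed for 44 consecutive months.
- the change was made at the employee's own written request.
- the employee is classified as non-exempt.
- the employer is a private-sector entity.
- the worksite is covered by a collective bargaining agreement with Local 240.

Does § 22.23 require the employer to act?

(a) no CBA — not satisfied.
(i) not (public agency) — holds.
(ii) ≥ 18 at site — satisfied.
(b): T AND T → true.
So (1) is satisfied (F OR T).
(a) schedule shift > 3h — holds.
(b) < 45 days' notice — not satisfied.
(c) not (hours reduced) — not met.
(2) = T OR F OR F = true.
(a) hourly-paid — not satisfied.
(i) tenure ≥ 24 mo. — met.
(ii) fixed location — holds.
(b) = T AND T = true.
(3): F OR T → true.
So Overall is satisfied (T AND T AND T).

Yes — required.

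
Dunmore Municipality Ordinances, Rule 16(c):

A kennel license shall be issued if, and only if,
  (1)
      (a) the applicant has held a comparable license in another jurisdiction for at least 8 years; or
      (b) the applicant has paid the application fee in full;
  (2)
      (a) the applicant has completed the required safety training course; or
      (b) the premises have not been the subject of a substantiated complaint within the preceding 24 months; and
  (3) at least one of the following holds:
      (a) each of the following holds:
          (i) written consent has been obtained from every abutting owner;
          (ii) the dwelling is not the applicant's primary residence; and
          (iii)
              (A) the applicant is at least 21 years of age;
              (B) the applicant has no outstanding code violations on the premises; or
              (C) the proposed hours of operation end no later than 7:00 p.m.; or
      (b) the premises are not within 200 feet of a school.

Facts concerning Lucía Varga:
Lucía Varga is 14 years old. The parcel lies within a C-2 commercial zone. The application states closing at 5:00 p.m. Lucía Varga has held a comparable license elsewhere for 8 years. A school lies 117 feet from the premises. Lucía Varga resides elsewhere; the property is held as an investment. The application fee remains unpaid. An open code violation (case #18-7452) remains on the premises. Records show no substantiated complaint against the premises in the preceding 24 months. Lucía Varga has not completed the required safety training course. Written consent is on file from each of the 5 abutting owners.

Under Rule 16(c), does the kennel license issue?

(a) prior license ≥ 8 yr — satisfied.
(b) fee paid — not met.
(1): T OR F → true.
(a) safety training — not satisfied.
(b) no complaint in 24 mo. — met.
(2): F OR T → true.
(i) all abutters consent — holds.
(ii) not (primary residence) — satisfied.
(A) age ≥ 21 — not met.
(B) no code violations — not met.
(C) closes by 7 p.m. — satisfied.
(iii) = F OR F OR T = true.
(a) = T AND T AND T = true.
(b) ≥200 ft from school — fails.
(3): T OR F → true.
Overall: T AND T AND T → true.

Yes — granted.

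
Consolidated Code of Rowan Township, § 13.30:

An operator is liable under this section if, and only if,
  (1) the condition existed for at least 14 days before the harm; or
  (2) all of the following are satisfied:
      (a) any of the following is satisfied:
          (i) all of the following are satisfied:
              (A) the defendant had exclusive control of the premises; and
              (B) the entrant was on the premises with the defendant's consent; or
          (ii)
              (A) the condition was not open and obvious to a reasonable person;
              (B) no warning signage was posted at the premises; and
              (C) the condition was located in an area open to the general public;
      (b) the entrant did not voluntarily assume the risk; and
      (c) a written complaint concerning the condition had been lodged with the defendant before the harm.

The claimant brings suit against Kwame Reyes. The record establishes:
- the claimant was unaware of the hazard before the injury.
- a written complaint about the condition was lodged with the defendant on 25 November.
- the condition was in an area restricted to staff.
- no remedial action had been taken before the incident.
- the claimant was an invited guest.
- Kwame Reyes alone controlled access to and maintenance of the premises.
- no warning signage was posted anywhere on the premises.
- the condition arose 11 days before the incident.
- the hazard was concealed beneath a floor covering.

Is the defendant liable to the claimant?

(1) condition ≥14 days old — fails.
(A) exclusive control — satisfied.
(B) consent to enter — satisfied.
So (i) is satisfied (T AND T).
(A) not open/obvious — satisfied.
(B) no signage posted — satisfied.
(C) public area — fails.
So (ii) is not satisfied (T AND T AND F).
(a) = T OR F = true.
(b) no assumed risk — holds.
(c) complaint lodged — holds.
(2) = T AND T AND T = true.
So Overall is satisfied (F OR T).

Yes — liable.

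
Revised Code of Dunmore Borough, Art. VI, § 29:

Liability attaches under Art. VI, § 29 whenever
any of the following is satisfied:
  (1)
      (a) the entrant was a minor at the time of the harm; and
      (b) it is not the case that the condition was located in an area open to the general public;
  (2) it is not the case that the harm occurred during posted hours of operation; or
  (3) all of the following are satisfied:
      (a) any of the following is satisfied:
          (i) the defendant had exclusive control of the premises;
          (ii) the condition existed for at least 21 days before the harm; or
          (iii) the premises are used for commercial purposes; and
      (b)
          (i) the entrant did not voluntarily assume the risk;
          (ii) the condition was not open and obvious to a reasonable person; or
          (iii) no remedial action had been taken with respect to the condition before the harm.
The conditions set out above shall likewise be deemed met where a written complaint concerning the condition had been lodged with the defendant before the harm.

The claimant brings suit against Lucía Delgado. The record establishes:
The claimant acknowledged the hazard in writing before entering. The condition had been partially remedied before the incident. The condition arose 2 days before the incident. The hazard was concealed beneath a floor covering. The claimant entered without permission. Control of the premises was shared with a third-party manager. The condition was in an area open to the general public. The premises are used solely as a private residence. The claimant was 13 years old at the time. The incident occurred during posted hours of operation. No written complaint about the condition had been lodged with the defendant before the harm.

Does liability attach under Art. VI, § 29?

No — not liable.

(a) entrant a minor — met.
(b) not (public area) — not met.
(1) = T AND F = false.
(2) not (during posted hours) — not met.
(i) exclusive control — not satisfied.
(ii) condition ≥21 days old — fails.
(iii) commercial use — fails.
(a) = F OR F OR F = false.
(i) no assumed risk — not satisfied.
(ii) not open/obvious — satisfied.
(iii) no remedial action — fails.
So (b) is satisfied (F OR T OR F).
(3): F AND T → false.
Overall: F OR F OR F → false.
Exception (complaint lodged) — not satisfied.
Result: main false OR exception false → false.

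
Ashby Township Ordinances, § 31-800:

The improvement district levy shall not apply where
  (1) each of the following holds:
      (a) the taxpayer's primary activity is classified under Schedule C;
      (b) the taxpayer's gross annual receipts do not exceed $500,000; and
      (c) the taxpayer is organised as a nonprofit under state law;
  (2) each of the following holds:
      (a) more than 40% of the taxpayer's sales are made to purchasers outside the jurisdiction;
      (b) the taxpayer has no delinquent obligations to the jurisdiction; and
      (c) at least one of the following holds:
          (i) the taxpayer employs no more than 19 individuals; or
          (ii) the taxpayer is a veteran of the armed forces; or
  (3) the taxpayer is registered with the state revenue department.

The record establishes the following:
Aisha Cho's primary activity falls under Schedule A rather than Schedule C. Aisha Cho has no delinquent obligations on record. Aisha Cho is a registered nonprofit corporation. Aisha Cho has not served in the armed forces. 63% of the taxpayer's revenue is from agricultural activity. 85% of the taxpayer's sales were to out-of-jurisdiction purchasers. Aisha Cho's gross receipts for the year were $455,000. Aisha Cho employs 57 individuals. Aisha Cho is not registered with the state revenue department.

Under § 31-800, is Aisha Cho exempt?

(a) Schedule C activity — not met.
(b) receipts ≤ $500,000 — satisfied.
(c) nonprofit — holds.
So (1) is not satisfied (F AND T AND T).
(a) >40% out-of-jur. sales — met.
(b) no delinquency — met.
(i) ≤ 19 employees — not satisfied.
(ii) veteran — fails.
So (c) is not satisfied (F OR F).
So (2) is not satisfied (T AND T AND F).
(3) state-registered — fails.
So Overall is not satisfied (F OR F OR F).

No — not exempt.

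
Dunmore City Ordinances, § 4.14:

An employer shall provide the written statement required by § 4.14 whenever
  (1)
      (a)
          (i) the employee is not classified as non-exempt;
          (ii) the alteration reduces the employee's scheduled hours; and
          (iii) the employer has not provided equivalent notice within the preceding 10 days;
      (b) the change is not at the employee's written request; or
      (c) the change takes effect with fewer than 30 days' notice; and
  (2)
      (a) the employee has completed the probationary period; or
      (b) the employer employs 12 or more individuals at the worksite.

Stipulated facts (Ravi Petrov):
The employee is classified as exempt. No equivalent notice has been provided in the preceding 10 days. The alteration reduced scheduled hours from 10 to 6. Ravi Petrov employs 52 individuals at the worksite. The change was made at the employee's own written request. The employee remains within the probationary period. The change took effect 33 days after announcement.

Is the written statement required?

(i) not (non-exempt) — satisfied.
(ii) hours reduced — holds.
(iii) no recent notice — met.
(a): T AND T AND T → true.
(b) not employee-requested — not met.
(c) < 30 days' notice — not met.
So (1) is satisfied (T OR F OR F).
(a) past probation — fails.
(b) ≥ 12 at site — met.
So (2) is satisfied (F OR T).
So Overall is satisfied (T AND T).

Yes — required.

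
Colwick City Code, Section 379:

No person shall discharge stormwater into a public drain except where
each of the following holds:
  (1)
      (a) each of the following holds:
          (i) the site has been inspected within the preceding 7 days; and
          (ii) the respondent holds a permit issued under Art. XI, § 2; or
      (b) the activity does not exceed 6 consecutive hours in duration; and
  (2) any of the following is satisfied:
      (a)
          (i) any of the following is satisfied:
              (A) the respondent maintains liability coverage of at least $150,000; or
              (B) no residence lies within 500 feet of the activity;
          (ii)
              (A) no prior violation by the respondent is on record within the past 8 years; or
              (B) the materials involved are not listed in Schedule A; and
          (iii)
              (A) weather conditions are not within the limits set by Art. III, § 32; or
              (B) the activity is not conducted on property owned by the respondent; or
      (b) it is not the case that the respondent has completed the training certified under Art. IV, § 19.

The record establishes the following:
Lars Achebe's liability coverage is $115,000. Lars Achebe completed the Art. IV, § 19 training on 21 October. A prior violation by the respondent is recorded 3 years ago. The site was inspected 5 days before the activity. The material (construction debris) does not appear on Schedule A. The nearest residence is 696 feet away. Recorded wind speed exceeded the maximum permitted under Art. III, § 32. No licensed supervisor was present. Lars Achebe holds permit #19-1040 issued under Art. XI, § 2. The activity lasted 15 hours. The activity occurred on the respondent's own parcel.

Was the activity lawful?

(i) site inspected — met.
(ii) holds permit — holds.
(a) = T AND T = true.
(b) ≤ 6 hrs duration — fails.
(1): T OR F → true.
(A) coverage ≥ $150,000 — fails.
(B) no residence in 500 ft — met.
(i) = F OR T = true.
(A) no prior violation — not satisfied.
(B) not (Schedule A material) — satisfied.
So (ii) is satisfied (F OR T).
(A) not (weather ok) — holds.
(B) not (own property) — not satisfied.
(iii) = T OR F = true.
So (a) is satisfied (T AND T AND T).
(b) not (training certified) — not satisfied.
(2): T OR F → true.
So Overall is satisfied (T AND T).

Yes — lawful.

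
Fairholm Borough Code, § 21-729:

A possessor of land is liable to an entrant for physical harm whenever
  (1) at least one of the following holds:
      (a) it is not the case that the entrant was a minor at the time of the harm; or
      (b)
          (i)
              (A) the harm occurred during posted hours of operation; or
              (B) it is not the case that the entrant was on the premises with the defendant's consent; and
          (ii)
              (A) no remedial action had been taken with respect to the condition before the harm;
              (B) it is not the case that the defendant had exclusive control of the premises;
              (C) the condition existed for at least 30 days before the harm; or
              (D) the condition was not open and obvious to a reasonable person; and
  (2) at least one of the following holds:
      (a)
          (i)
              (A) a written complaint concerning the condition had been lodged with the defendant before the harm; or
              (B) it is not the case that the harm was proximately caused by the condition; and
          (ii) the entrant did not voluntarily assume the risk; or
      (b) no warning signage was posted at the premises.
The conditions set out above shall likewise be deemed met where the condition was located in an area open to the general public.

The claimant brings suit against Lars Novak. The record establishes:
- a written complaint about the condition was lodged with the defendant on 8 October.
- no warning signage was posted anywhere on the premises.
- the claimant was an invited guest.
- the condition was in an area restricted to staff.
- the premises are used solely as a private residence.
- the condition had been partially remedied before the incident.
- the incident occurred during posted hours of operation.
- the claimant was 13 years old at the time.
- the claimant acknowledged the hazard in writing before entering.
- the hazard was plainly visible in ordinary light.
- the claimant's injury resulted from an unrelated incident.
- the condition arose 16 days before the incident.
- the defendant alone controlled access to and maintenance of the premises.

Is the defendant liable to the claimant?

(a) not (entrant a minor) — fails.
(A) during posted hours — holds.
(B) not (consent to enter) — not satisfied.
(i): T OR F → true.
(A) no remedial action — fails.
(B) not (exclusive control) — fails.
(C) condition ≥30 days old — not met.
(D) not open/obvious — not satisfied.
(ii): F OR F OR F OR F → false.
(b): T AND F → false.
(1) = F OR F = false.
(A) complaint lodged — met.
(B) not (proximate cause) — holds.
So (i) is satisfied (T OR T).
(ii) no assumed risk — not satisfied.
So (a) is not satisfied (T AND F).
(b) no signage posted — holds.
(2) = F OR T = true.
Overall: F AND T → false.
Exception (public area) — not satisfied.
Result: main false OR exception false → false.

No — not liable.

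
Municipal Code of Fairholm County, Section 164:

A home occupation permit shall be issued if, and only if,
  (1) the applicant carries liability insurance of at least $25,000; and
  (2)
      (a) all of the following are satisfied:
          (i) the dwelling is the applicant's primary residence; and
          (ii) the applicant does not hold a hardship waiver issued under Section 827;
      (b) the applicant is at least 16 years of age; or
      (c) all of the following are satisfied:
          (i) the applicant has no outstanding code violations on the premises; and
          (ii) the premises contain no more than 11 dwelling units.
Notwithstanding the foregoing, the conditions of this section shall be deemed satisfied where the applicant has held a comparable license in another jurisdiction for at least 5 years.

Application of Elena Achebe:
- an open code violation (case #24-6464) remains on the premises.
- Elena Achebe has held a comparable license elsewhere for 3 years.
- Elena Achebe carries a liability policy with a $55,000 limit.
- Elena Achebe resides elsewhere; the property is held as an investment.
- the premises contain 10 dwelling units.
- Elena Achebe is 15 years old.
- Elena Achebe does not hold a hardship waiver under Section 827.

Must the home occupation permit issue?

(1) insurance ≥ $25,000 — holds.
(i) primary residence — fails.
(ii) not (hardship waiver) — met.
(a): F AND T → false.
(b) age ≥ 16 — not met.
(i) no code violations — not met.
(ii) ≤ 11 units — met.
(c) = F AND T = false.
So (2) is not satisfied (F OR F OR F).
So Overall is not satisfied (T AND F).
Exception (prior license ≥ 5 yr) — not satisfied.
Result: main false OR exception false → false.

No — denied.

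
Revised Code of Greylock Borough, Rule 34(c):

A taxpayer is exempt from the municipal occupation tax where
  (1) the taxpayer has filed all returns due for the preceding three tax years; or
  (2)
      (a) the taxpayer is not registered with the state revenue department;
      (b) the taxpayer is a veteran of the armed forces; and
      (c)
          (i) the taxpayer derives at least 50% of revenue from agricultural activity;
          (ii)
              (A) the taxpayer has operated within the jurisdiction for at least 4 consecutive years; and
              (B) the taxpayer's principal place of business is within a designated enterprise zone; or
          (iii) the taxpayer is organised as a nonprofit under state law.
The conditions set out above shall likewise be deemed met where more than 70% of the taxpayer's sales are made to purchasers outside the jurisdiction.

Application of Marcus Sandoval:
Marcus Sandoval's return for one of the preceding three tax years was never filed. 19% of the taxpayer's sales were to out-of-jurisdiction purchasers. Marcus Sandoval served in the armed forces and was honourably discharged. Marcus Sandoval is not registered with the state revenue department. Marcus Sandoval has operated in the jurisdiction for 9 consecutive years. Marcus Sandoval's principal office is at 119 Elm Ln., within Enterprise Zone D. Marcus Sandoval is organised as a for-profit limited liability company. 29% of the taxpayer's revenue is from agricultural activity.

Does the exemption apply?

(1) returns current — fails.
(a) not (state-registered) — holds.
(b) veteran — met.
(i) ≥50% agricultural — fails.
(A) ≥ 4 yrs in jurisdiction — holds.
(B) in enterprise zone — met.
(ii) = T AND T = true.
(iii) nonprofit — not met.
So (c) is satisfied (F OR T OR F).
(2): T AND T AND T → true.
Overall: F OR T → true.
Exception (>70% out-of-jur. sales) — not satisfied.
Result: main true OR exception false → true.

Yes — exempt.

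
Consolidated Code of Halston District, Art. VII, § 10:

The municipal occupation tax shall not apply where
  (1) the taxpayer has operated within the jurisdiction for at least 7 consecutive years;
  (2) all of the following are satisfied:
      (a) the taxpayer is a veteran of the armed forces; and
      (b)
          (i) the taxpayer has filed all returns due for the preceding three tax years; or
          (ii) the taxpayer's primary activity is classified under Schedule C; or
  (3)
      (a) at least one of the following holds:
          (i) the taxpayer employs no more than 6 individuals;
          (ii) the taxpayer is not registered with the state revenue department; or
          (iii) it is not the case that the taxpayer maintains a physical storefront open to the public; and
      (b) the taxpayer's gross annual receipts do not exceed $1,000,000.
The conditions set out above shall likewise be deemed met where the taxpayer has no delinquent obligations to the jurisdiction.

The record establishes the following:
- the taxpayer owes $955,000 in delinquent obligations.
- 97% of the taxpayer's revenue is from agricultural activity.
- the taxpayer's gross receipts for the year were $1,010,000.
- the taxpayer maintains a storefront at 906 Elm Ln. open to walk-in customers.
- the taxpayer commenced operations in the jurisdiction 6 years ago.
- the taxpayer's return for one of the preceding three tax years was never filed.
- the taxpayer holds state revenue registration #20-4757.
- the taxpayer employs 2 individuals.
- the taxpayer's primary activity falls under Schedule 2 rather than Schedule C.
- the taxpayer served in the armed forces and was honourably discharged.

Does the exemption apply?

No — not exempt.

(1) ≥ 7 yrs in jurisdiction — not satisfied.
(a) veteran — holds.
(i) returns current — fails.
(ii) Schedule C activity — not satisfied.
So (b) is not satisfied (F OR F).
(2) = T AND F = false.
(i) ≤ 6 employees — holds.
(ii) not (state-registered) — not satisfied.
(iii) not (has storefront) — not met.
So (a) is satisfied (T OR F OR F).
(b) receipts ≤ $1,000,000 — not met.
So (3) is not satisfied (T AND F).
Overall: F OR F OR F → false.
Exception (no delinquency) — not satisfied.
Result: main false OR exception false → false.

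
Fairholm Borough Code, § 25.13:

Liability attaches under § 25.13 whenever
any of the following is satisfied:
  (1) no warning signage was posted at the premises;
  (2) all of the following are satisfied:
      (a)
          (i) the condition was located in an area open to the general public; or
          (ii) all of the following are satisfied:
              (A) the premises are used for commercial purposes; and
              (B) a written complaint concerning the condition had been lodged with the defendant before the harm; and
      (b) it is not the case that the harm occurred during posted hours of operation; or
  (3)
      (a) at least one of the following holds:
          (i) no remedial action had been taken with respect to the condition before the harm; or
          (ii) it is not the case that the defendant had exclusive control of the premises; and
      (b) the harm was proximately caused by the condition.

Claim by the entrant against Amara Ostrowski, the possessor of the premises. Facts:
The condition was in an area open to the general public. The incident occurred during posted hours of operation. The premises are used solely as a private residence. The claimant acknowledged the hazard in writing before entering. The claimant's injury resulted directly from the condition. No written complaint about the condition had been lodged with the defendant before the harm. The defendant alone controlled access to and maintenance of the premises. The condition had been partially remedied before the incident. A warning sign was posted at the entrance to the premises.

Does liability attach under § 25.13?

(1) no signage posted — not satisfied.
(i) public area — met.
(A) commercial use — not met.
(B) complaint lodged — not satisfied.
(ii): F AND F → false.
(a): T OR F → true.
(b) not (during posted hours) — not met.
So (2) is not satisfied (T AND F).
(i) no remedial action — fails.
(ii) not (exclusive control) — fails.
(a): F OR F → false.
(b) proximate cause — holds.
So (3) is not satisfied (F AND T).
So Overall is not satisfied (F OR F OR F).

No — not liable.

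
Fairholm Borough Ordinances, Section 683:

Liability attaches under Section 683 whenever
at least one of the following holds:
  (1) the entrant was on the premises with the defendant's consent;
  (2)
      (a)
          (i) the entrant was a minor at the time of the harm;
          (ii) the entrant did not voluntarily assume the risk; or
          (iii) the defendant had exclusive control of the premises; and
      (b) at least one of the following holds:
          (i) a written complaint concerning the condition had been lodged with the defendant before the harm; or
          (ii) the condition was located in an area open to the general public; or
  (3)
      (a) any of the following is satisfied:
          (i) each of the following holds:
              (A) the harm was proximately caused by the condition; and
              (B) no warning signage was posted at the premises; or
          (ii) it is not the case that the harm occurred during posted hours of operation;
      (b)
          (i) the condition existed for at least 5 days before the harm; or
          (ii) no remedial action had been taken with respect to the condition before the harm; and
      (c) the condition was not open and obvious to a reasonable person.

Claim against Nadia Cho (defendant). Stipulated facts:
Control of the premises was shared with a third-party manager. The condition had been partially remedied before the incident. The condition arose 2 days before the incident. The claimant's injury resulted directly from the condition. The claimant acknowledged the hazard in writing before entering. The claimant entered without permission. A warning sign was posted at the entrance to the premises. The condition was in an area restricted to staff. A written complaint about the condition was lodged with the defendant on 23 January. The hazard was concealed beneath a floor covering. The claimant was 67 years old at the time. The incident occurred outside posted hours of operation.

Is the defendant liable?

(1) consent to enter — fails.
(i) entrant a minor — not satisfied.
(ii) no assumed risk — fails.
(iii) exclusive control — fails.
(a) = F OR F OR F = false.
(i) complaint lodged — met.
(ii) public area — not satisfied.
So (b) is satisfied (T OR F).
(2) = F AND T = false.
(A) proximate cause — holds.
(B) no signage posted — not satisfied.
(i): T AND F → false.
(ii) not (during posted hours) — holds.
(a) = F OR T = true.
(i) condition ≥5 days old — not met.
(ii) no remedial action — not satisfied.
(b) = F OR F = false.
(c) not open/obvious — satisfied.
(3) = T AND F AND T = false.
Overall: F OR F OR F → false.

No — not liable.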